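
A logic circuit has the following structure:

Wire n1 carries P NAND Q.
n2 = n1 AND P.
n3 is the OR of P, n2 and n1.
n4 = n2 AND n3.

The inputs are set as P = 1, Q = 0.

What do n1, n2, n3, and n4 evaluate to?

n1 = 1, n2 = 1, n3 = 1, n4 = 1

n1 = P NAND Q = 1 NAND 0 = 1
n2 = n1 AND P = 1 AND 1 = 1
n3 = P OR n2 OR n1 = 1 OR 1 OR 1 = 1
n4 = n2 AND n3 = 1 AND 1 = 1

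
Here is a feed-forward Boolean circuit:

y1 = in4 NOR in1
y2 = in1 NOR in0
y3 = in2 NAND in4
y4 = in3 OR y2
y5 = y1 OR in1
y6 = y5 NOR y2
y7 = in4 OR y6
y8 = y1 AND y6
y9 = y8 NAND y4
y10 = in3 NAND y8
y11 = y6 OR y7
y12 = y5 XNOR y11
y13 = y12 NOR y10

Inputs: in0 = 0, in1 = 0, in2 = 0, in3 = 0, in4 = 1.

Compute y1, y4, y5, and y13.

y1 = 0, y4 = 1, y5 = 0, y13 = 0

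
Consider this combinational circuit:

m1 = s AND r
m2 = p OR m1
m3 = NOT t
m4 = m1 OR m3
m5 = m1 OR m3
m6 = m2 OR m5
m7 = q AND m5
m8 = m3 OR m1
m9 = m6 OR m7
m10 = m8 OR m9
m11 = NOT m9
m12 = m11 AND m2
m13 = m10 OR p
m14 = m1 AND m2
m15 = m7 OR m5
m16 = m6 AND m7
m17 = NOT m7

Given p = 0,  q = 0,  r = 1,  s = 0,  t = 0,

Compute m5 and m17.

m1 = s AND r = 0 AND 1 = 0
m3 = NOT t = NOT 0 = 1
m5 = m1 OR m3 = 0 OR 1 = 1
m7 = q AND m5 = 0 AND 1 = 0
m17 = NOT m7 = NOT 0 = 1

m5 = 1; m17 = 1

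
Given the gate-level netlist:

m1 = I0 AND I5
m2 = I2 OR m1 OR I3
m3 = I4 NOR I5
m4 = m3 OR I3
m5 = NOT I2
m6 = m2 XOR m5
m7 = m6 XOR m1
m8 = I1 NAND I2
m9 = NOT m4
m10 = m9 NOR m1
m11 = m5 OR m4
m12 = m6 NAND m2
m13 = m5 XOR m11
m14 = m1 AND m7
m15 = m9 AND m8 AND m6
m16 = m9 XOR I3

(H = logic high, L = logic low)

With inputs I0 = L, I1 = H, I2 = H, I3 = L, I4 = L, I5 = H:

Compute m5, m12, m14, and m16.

m1 = I0 AND I5 = L AND H = L
m2 = I2 OR m1 OR I3 = H OR L OR L = H
m3 = I4 NOR I5 = L NOR H = L
m4 = m3 OR I3 = L OR L = L
m5 = NOT I2 = NOT H = L
m6 = m2 XOR m5 = H XOR L = H
m7 = m6 XOR m1 = H XOR L = H
m9 = NOT m4 = NOT L = H
m12 = m6 NAND m2 = H NAND H = L
m14 = m1 AND m7 = L AND H = L
m16 = m9 XOR I3 = H XOR L = H

m5 = L  m12 = L  m14 = L  m16 = H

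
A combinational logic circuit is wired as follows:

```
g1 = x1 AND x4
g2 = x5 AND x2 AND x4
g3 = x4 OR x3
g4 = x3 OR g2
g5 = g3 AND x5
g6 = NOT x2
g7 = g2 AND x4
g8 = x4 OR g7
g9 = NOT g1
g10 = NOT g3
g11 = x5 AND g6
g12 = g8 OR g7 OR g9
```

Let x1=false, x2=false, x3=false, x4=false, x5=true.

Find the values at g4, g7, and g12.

g4 = false  g7 = false  g12 = true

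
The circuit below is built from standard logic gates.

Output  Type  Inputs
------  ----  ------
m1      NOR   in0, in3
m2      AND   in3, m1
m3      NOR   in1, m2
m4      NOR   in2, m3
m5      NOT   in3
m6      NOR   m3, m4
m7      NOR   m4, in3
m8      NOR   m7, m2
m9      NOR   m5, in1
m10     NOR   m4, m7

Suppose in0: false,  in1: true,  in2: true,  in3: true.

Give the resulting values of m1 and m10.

m1 = false, m10 = true

m1 = in0 NOR in3 = false NOR true = false
m2 = in3 AND m1 = true AND false = false
m3 = in1 NOR m2 = true NOR false = false
m4 = in2 NOR m3 = true NOR false = false
m7 = m4 NOR in3 = false NOR true = false
m10 = m4 NOR m7 = false NOR false = true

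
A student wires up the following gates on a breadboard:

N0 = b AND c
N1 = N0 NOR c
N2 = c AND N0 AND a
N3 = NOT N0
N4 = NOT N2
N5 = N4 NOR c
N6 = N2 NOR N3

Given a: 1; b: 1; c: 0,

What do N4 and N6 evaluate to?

N0 = b AND c = 1 AND 0 = 0
N2 = c AND N0 AND a = 0 AND 0 AND 1 = 0
N3 = NOT N0 = NOT 0 = 1
N4 = NOT N2 = NOT 0 = 1
N6 = N2 NOR N3 = 0 NOR 1 = 0

N4 = 1, N6 = 0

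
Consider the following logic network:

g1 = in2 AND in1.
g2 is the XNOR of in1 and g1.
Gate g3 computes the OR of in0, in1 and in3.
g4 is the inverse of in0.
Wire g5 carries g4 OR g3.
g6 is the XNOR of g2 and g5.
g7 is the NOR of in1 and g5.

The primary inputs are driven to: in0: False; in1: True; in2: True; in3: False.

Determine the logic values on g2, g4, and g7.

g2 = True, g4 = True, g7 = False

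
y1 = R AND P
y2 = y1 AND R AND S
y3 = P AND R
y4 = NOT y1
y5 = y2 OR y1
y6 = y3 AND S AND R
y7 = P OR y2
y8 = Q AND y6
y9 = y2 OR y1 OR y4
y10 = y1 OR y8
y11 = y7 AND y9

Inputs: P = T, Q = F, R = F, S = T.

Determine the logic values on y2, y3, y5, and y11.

y1 = R AND P = F AND T = F
y2 = y1 AND R AND S = F AND F AND T = F
y3 = P AND R = T AND F = F
y4 = NOT y1 = NOT F = T
y5 = y2 OR y1 = F OR F = F
y7 = P OR y2 = T OR F = T
y9 = y2 OR y1 OR y4 = F OR F OR T = T
y11 = y7 AND y9 = T AND T = T

y2 = F, y3 = F, y5 = F, y11 = T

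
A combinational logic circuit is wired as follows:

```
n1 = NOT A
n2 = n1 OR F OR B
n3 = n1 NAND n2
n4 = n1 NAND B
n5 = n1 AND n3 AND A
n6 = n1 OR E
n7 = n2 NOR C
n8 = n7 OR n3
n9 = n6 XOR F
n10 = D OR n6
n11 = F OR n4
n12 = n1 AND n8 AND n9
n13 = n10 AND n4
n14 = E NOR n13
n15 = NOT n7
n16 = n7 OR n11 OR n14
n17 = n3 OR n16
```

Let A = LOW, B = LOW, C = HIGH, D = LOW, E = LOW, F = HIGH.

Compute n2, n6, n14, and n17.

n2 = HIGH; n6 = HIGH; n14 = LOW; n17 = HIGH

n1 = NOT A = NOT LOW = HIGH
n2 = n1 OR F OR B = HIGH OR HIGH OR LOW = HIGH
n3 = n1 NAND n2 = HIGH NAND HIGH = LOW
n4 = n1 NAND B = HIGH NAND LOW = HIGH
n6 = n1 OR E = HIGH OR LOW = HIGH
n7 = n2 NOR C = HIGH NOR HIGH = LOW
n10 = D OR n6 = LOW OR HIGH = HIGH
n11 = F OR n4 = HIGH OR HIGH = HIGH
n13 = n10 AND n4 = HIGH AND HIGH = HIGH
n14 = E NOR n13 = LOW NOR HIGH = LOW
n16 = n7 OR n11 OR n14 = LOW OR HIGH OR LOW = HIGH
n17 = n3 OR n16 = LOW OR HIGH = HIGH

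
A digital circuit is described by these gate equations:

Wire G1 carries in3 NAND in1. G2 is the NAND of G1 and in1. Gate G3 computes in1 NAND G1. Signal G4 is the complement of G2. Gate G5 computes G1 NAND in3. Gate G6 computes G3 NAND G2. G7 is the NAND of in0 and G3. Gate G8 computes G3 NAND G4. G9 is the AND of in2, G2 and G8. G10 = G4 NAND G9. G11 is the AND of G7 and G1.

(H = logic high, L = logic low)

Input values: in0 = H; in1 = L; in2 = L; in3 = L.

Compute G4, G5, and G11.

G4 = L; G5 = H; G11 = L

G1 = in3 NAND in1 = L NAND L = H
G2 = G1 NAND in1 = H NAND L = H
G3 = in1 NAND G1 = L NAND H = H
G4 = NOT G2 = NOT H = L
G5 = G1 NAND in3 = H NAND L = H
G7 = in0 NAND G3 = H NAND H = L
G11 = G7 AND G1 = L AND H = L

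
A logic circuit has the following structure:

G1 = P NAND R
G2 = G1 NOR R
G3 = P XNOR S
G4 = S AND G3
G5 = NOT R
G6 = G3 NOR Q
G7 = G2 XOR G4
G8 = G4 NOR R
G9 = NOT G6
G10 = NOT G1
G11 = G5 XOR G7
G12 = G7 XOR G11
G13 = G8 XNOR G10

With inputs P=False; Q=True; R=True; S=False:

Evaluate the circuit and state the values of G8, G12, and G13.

G8 = False, G12 = False, G13 = True

G1 = P NAND R = False NAND True = True
G2 = G1 NOR R = True NOR True = False
G3 = P XNOR S = False XNOR False = True
G4 = S AND G3 = False AND True = False
G5 = NOT R = NOT True = False
G7 = G2 XOR G4 = False XOR False = False
G8 = G4 NOR R = False NOR True = False
G10 = NOT G1 = NOT True = False
G11 = G5 XOR G7 = False XOR False = False
G12 = G7 XOR G11 = False XOR False = False
G13 = G8 XNOR G10 = False XNOR False = True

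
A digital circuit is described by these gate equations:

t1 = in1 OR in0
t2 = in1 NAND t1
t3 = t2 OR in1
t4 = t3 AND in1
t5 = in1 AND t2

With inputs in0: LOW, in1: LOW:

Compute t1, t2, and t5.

t1 = LOW  t2 = HIGH  t5 = LOW

t1 = in1 OR in0 = LOW OR LOW = LOW
t2 = in1 NAND t1 = LOW NAND LOW = HIGH
t5 = in1 AND t2 = LOW AND HIGH = LOW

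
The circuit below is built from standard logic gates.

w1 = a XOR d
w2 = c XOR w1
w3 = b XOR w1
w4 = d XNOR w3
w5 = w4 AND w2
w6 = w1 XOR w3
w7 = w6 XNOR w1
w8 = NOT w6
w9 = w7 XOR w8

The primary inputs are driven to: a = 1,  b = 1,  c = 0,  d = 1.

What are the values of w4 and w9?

w1 = a XOR d = 1 XOR 1 = 0
w3 = b XOR w1 = 1 XOR 0 = 1
w4 = d XNOR w3 = 1 XNOR 1 = 1
w6 = w1 XOR w3 = 0 XOR 1 = 1
w7 = w6 XNOR w1 = 1 XNOR 0 = 0
w8 = NOT w6 = NOT 1 = 0
w9 = w7 XOR w8 = 0 XOR 0 = 0

w4 = 1; w9 = 0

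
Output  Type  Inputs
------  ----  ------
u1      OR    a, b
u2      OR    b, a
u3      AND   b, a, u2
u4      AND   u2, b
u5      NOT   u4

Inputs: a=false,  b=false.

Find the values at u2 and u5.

u2 = b OR a = false OR false = false
u4 = u2 AND b = false AND false = false
u5 = NOT u4 = NOT false = true

u2 = false  u5 = true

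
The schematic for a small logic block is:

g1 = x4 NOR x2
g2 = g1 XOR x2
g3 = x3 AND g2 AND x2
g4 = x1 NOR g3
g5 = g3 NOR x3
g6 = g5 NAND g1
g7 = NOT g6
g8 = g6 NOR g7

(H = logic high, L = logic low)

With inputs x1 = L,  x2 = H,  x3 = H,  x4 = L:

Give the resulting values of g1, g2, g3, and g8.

g1 = x4 NOR x2 = L NOR H = L
g2 = g1 XOR x2 = L XOR H = H
g3 = x3 AND g2 AND x2 = H AND H AND H = H
g5 = g3 NOR x3 = H NOR H = L
g6 = g5 NAND g1 = L NAND L = H
g7 = NOT g6 = NOT H = L
g8 = g6 NOR g7 = H NOR L = L

g1 = L; g2 = H; g3 = H; g8 = L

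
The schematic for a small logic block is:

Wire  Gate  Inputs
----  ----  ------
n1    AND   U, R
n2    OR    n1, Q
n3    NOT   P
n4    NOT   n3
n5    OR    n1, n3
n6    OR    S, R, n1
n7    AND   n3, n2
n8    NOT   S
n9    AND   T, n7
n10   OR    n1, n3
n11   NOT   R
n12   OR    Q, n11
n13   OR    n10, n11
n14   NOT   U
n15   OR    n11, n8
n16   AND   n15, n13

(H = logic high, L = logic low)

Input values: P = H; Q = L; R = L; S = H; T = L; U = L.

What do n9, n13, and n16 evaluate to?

n1 = U AND R = L AND L = L
n2 = n1 OR Q = L OR L = L
n3 = NOT P = NOT H = L
n7 = n3 AND n2 = L AND L = L
n8 = NOT S = NOT H = L
n9 = T AND n7 = L AND L = L
n10 = n1 OR n3 = L OR L = L
n11 = NOT R = NOT L = H
n13 = n10 OR n11 = L OR H = H
n15 = n11 OR n8 = H OR L = H
n16 = n15 AND n13 = H AND H = H

n9 = L  n13 = H  n16 = H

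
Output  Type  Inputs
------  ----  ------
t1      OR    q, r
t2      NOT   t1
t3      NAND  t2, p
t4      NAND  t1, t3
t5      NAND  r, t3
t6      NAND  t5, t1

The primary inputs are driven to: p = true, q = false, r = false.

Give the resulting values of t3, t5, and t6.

t1 = q OR r = false OR false = false
t2 = NOT t1 = NOT false = true
t3 = t2 NAND p = true NAND true = false
t5 = r NAND t3 = false NAND false = true
t6 = t5 NAND t1 = true NAND false = true

t3 = false, t5 = true, t6 = true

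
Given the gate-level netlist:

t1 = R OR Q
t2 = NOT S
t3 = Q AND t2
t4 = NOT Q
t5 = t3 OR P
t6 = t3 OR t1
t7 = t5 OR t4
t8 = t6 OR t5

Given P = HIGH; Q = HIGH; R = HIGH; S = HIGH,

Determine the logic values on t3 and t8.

t3 = LOW, t8 = HIGH

t1 = R OR Q = HIGH OR HIGH = HIGH
t2 = NOT S = NOT HIGH = LOW
t3 = Q AND t2 = HIGH AND LOW = LOW
t5 = t3 OR P = LOW OR HIGH = HIGH
t6 = t3 OR t1 = LOW OR HIGH = HIGH
t8 = t6 OR t5 = HIGH OR HIGH = HIGH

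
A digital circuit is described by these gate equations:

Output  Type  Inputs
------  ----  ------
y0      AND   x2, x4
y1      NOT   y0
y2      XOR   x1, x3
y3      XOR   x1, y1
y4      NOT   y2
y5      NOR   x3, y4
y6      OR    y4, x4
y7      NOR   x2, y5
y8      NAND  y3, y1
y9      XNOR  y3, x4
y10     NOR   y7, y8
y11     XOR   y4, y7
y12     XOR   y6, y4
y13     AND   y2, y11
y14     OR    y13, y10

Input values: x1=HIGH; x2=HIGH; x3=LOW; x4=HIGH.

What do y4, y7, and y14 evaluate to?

y0 = x2 AND x4 = HIGH AND HIGH = HIGH
y1 = NOT y0 = NOT HIGH = LOW
y2 = x1 XOR x3 = HIGH XOR LOW = HIGH
y3 = x1 XOR y1 = HIGH XOR LOW = HIGH
y4 = NOT y2 = NOT HIGH = LOW
y5 = x3 NOR y4 = LOW NOR LOW = HIGH
y7 = x2 NOR y5 = HIGH NOR HIGH = LOW
y8 = y3 NAND y1 = HIGH NAND LOW = HIGH
y10 = y7 NOR y8 = LOW NOR HIGH = LOW
y11 = y4 XOR y7 = LOW XOR LOW = LOW
y13 = y2 AND y11 = HIGH AND LOW = LOW
y14 = y13 OR y10 = LOW OR LOW = LOW

y4 = LOW  y7 = LOW  y14 = LOW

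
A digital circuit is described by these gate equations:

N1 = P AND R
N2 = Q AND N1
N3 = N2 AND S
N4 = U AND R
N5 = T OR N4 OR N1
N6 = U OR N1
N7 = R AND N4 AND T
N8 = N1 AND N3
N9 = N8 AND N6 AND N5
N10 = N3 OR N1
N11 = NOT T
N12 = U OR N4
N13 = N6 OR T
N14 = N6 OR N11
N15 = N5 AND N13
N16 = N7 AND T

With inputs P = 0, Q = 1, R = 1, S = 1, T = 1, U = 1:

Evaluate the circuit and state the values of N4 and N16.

N4 = 1, N16 = 1

N4 = U AND R = 1 AND 1 = 1
N7 = R AND N4 AND T = 1 AND 1 AND 1 = 1
N16 = N7 AND T = 1 AND 1 = 1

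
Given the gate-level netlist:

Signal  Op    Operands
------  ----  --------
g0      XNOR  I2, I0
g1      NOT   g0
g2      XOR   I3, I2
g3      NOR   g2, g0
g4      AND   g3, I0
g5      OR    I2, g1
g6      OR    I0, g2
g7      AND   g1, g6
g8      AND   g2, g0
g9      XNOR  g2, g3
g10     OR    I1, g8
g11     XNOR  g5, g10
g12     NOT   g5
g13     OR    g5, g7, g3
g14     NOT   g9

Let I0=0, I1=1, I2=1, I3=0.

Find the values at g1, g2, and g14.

g1 = 1, g2 = 1, g14 = 1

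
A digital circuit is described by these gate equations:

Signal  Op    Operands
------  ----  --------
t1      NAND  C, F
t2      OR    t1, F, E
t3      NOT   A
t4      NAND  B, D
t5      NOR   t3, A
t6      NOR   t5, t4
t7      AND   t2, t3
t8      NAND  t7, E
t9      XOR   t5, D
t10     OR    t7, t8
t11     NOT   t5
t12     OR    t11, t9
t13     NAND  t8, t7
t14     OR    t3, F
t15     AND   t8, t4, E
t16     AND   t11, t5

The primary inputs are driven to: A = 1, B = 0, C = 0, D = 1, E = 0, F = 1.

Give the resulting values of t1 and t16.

t1 = 1; t16 = 0

t1 = C NAND F = 0 NAND 1 = 1
t3 = NOT A = NOT 1 = 0
t5 = t3 NOR A = 0 NOR 1 = 0
t11 = NOT t5 = NOT 0 = 1
t16 = t11 AND t5 = 1 AND 0 = 0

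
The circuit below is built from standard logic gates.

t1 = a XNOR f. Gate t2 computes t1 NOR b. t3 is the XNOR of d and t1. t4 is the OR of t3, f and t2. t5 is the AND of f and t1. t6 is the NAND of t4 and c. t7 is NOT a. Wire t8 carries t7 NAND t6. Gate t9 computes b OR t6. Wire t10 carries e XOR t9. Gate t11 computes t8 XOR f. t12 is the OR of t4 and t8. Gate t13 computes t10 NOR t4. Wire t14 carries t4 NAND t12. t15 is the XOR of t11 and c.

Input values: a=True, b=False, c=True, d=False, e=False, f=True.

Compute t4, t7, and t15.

t1 = a XNOR f = True XNOR True = True
t2 = t1 NOR b = True NOR False = False
t3 = d XNOR t1 = False XNOR True = False
t4 = t3 OR f OR t2 = False OR True OR False = True
t6 = t4 NAND c = True NAND True = False
t7 = NOT a = NOT True = False
t8 = t7 NAND t6 = False NAND False = True
t11 = t8 XOR f = True XOR True = False
t15 = t11 XOR c = False XOR True = True

t4 = True, t7 = False, t15 = True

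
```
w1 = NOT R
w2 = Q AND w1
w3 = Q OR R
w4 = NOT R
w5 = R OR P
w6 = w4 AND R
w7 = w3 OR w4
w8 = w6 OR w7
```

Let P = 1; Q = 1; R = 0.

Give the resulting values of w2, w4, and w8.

w1 = NOT R = NOT 0 = 1
w2 = Q AND w1 = 1 AND 1 = 1
w3 = Q OR R = 1 OR 0 = 1
w4 = NOT R = NOT 0 = 1
w6 = w4 AND R = 1 AND 0 = 0
w7 = w3 OR w4 = 1 OR 1 = 1
w8 = w6 OR w7 = 0 OR 1 = 1

w2 = 1  w4 = 1  w8 = 1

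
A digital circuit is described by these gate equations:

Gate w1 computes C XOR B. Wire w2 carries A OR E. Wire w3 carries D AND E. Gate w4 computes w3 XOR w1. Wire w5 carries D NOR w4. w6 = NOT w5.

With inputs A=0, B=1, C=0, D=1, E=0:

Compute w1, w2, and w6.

w1 = 1, w2 = 0, w6 = 1

w1 = C XOR B = 0 XOR 1 = 1
w2 = A OR E = 0 OR 0 = 0
w3 = D AND E = 1 AND 0 = 0
w4 = w3 XOR w1 = 0 XOR 1 = 1
w5 = D NOR w4 = 1 NOR 1 = 0
w6 = NOT w5 = NOT 0 = 1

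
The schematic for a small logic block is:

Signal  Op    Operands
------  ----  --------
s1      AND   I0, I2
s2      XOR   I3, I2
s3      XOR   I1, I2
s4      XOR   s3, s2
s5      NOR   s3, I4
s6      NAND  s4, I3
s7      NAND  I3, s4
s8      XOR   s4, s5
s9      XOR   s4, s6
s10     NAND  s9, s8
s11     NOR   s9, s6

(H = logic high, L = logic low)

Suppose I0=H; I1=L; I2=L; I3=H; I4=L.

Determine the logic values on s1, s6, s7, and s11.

s1 = I0 AND I2 = H AND L = L
s2 = I3 XOR I2 = H XOR L = H
s3 = I1 XOR I2 = L XOR L = L
s4 = s3 XOR s2 = L XOR H = H
s6 = s4 NAND I3 = H NAND H = L
s7 = I3 NAND s4 = H NAND H = L
s9 = s4 XOR s6 = H XOR L = H
s11 = s9 NOR s6 = H NOR L = L

s1 = L; s6 = L; s7 = L; s11 = L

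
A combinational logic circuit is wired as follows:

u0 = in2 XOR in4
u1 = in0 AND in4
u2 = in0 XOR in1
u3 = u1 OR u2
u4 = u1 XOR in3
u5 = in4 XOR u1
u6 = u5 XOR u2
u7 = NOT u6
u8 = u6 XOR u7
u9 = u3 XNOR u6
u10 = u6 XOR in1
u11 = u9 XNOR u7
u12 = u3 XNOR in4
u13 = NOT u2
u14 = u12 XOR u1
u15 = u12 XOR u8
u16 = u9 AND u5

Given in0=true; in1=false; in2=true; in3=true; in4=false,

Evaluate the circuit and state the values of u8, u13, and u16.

u1 = in0 AND in4 = true AND false = false
u2 = in0 XOR in1 = true XOR false = true
u3 = u1 OR u2 = false OR true = true
u5 = in4 XOR u1 = false XOR false = false
u6 = u5 XOR u2 = false XOR true = true
u7 = NOT u6 = NOT true = false
u8 = u6 XOR u7 = true XOR false = true
u9 = u3 XNOR u6 = true XNOR true = true
u13 = NOT u2 = NOT true = false
u16 = u9 AND u5 = true AND false = false

u8 = true; u13 = false; u16 = false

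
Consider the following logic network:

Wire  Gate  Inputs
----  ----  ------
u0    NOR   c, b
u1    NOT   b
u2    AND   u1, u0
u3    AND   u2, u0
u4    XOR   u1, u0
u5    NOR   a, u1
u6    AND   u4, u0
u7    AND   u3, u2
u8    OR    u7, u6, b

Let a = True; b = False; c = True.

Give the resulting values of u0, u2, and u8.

u0 = c NOR b = True NOR False = False
u1 = NOT b = NOT False = True
u2 = u1 AND u0 = True AND False = False
u3 = u2 AND u0 = False AND False = False
u4 = u1 XOR u0 = True XOR False = True
u6 = u4 AND u0 = True AND False = False
u7 = u3 AND u2 = False AND False = False
u8 = u7 OR u6 OR b = False OR False OR False = False

u0 = False, u2 = False, u8 = False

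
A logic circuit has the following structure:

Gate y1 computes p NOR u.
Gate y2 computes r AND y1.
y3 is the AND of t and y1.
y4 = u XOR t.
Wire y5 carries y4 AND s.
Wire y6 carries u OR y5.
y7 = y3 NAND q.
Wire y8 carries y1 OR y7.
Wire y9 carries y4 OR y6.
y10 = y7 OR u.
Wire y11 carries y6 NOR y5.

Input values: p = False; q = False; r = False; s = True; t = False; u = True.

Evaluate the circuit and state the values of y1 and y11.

y1 = False; y11 = False

y1 = p NOR u = False NOR True = False
y4 = u XOR t = True XOR False = True
y5 = y4 AND s = True AND True = True
y6 = u OR y5 = True OR True = True
y11 = y6 NOR y5 = True NOR True = False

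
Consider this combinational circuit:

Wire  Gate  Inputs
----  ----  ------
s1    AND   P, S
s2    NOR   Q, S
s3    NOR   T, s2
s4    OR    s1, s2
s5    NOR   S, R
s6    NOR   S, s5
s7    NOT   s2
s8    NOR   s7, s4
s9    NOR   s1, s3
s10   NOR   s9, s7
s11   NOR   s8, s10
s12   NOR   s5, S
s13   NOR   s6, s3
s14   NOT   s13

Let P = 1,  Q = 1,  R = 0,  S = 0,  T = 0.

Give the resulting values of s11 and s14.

s11 = 1; s14 = 1

s1 = P AND S = 1 AND 0 = 0
s2 = Q NOR S = 1 NOR 0 = 0
s3 = T NOR s2 = 0 NOR 0 = 1
s4 = s1 OR s2 = 0 OR 0 = 0
s5 = S NOR R = 0 NOR 0 = 1
s6 = S NOR s5 = 0 NOR 1 = 0
s7 = NOT s2 = NOT 0 = 1
s8 = s7 NOR s4 = 1 NOR 0 = 0
s9 = s1 NOR s3 = 0 NOR 1 = 0
s10 = s9 NOR s7 = 0 NOR 1 = 0
s11 = s8 NOR s10 = 0 NOR 0 = 1
s13 = s6 NOR s3 = 0 NOR 1 = 0
s14 = NOT s13 = NOT 0 = 1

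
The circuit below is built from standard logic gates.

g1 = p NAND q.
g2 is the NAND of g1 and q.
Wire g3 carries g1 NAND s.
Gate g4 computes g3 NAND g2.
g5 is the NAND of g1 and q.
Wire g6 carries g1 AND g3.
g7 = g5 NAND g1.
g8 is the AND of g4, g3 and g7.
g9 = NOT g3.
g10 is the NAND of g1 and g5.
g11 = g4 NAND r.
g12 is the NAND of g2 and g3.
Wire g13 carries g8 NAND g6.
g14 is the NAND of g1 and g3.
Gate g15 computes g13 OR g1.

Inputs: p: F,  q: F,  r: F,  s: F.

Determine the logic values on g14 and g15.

g14 = F, g15 = T

g1 = p NAND q = F NAND F = T
g2 = g1 NAND q = T NAND F = T
g3 = g1 NAND s = T NAND F = T
g4 = g3 NAND g2 = T NAND T = F
g5 = g1 NAND q = T NAND F = T
g6 = g1 AND g3 = T AND T = T
g7 = g5 NAND g1 = T NAND T = F
g8 = g4 AND g3 AND g7 = F AND T AND F = F
g13 = g8 NAND g6 = F NAND T = T
g14 = g1 NAND g3 = T NAND T = F
g15 = g13 OR g1 = T OR T = T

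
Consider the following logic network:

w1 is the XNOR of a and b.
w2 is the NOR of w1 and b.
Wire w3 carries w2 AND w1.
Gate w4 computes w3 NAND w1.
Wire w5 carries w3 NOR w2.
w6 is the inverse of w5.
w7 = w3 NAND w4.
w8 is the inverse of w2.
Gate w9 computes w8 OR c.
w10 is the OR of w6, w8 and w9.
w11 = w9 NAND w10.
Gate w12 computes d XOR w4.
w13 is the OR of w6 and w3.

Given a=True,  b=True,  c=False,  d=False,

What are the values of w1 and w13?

w1 = True, w13 = False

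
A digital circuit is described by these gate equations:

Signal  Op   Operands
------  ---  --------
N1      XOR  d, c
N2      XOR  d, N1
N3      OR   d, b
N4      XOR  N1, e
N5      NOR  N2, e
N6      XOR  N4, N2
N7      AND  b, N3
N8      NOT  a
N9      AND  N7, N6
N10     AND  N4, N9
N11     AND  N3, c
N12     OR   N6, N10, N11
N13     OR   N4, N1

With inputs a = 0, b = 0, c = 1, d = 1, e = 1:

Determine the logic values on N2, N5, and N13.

N1 = d XOR c = 1 XOR 1 = 0
N2 = d XOR N1 = 1 XOR 0 = 1
N4 = N1 XOR e = 0 XOR 1 = 1
N5 = N2 NOR e = 1 NOR 1 = 0
N13 = N4 OR N1 = 1 OR 0 = 1

N2 = 1, N5 = 0, N13 = 1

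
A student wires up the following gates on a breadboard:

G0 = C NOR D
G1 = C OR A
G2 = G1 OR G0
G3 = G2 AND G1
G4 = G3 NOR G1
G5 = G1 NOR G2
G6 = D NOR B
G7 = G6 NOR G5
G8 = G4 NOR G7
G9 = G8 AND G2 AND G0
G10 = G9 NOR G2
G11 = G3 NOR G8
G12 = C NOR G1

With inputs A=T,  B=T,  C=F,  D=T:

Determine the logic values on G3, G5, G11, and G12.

G0 = C NOR D = F NOR T = F
G1 = C OR A = F OR T = T
G2 = G1 OR G0 = T OR F = T
G3 = G2 AND G1 = T AND T = T
G4 = G3 NOR G1 = T NOR T = F
G5 = G1 NOR G2 = T NOR T = F
G6 = D NOR B = T NOR T = F
G7 = G6 NOR G5 = F NOR F = T
G8 = G4 NOR G7 = F NOR T = F
G11 = G3 NOR G8 = T NOR F = F
G12 = C NOR G1 = F NOR T = F

G3 = T; G5 = F; G11 = F; G12 = F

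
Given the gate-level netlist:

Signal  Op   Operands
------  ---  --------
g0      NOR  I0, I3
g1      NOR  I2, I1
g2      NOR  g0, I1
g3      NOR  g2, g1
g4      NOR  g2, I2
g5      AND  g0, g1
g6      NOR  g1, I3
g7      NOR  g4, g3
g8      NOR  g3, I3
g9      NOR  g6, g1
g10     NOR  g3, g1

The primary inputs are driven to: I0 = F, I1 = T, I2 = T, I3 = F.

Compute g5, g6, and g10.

g5 = F, g6 = T, g10 = F

g0 = I0 NOR I3 = F NOR F = T
g1 = I2 NOR I1 = T NOR T = F
g2 = g0 NOR I1 = T NOR T = F
g3 = g2 NOR g1 = F NOR F = T
g5 = g0 AND g1 = T AND F = F
g6 = g1 NOR I3 = F NOR F = T
g10 = g3 NOR g1 = T NOR F = F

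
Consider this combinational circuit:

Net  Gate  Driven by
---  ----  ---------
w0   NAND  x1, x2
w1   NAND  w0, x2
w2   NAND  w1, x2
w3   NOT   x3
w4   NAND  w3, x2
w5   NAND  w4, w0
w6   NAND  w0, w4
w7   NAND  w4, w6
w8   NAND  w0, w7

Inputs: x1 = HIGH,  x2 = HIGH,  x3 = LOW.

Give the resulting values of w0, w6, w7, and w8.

w0 = LOW  w6 = HIGH  w7 = HIGH  w8 = HIGH

w0 = x1 NAND x2 = HIGH NAND HIGH = LOW
w3 = NOT x3 = NOT LOW = HIGH
w4 = w3 NAND x2 = HIGH NAND HIGH = LOW
w6 = w0 NAND w4 = LOW NAND LOW = HIGH
w7 = w4 NAND w6 = LOW NAND HIGH = HIGH
w8 = w0 NAND w7 = LOW NAND HIGH = HIGH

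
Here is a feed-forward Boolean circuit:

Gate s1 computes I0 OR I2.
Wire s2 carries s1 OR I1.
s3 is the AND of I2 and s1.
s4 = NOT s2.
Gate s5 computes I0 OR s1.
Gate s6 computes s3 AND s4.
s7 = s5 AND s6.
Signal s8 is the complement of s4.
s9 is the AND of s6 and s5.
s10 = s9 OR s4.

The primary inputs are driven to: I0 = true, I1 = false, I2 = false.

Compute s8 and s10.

s1 = I0 OR I2 = true OR false = true
s2 = s1 OR I1 = true OR false = true
s3 = I2 AND s1 = false AND true = false
s4 = NOT s2 = NOT true = false
s5 = I0 OR s1 = true OR true = true
s6 = s3 AND s4 = false AND false = false
s8 = NOT s4 = NOT false = true
s9 = s6 AND s5 = false AND true = false
s10 = s9 OR s4 = false OR false = false

s8 = true, s10 = false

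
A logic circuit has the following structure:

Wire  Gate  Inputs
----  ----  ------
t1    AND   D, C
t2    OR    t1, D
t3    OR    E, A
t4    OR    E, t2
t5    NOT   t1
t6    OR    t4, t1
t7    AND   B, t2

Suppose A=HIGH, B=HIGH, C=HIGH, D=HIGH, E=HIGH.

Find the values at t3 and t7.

t1 = D AND C = HIGH AND HIGH = HIGH
t2 = t1 OR D = HIGH OR HIGH = HIGH
t3 = E OR A = HIGH OR HIGH = HIGH
t7 = B AND t2 = HIGH AND HIGH = HIGH

t3 = HIGH, t7 = HIGH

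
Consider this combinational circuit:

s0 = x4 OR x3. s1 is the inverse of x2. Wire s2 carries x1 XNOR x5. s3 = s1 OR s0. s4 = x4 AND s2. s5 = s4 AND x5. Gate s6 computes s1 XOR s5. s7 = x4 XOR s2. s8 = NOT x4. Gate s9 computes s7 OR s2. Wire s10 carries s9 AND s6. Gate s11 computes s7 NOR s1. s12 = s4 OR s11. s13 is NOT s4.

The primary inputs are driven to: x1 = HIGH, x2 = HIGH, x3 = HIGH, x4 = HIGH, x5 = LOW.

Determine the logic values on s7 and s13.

s7 = HIGH, s13 = HIGH

s2 = x1 XNOR x5 = HIGH XNOR LOW = LOW
s4 = x4 AND s2 = HIGH AND LOW = LOW
s7 = x4 XOR s2 = HIGH XOR LOW = HIGH
s13 = NOT s4 = NOT LOW = HIGH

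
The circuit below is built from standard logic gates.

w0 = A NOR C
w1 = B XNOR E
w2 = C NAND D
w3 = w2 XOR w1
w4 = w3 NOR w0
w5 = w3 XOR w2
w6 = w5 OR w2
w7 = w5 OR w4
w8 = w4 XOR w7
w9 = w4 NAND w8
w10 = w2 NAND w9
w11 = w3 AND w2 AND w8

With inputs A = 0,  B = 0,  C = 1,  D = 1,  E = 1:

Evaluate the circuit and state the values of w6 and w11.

w6 = 0, w11 = 0

w0 = A NOR C = 0 NOR 1 = 0
w1 = B XNOR E = 0 XNOR 1 = 0
w2 = C NAND D = 1 NAND 1 = 0
w3 = w2 XOR w1 = 0 XOR 0 = 0
w4 = w3 NOR w0 = 0 NOR 0 = 1
w5 = w3 XOR w2 = 0 XOR 0 = 0
w6 = w5 OR w2 = 0 OR 0 = 0
w7 = w5 OR w4 = 0 OR 1 = 1
w8 = w4 XOR w7 = 1 XOR 1 = 0
w11 = w3 AND w2 AND w8 = 0 AND 0 AND 0 = 0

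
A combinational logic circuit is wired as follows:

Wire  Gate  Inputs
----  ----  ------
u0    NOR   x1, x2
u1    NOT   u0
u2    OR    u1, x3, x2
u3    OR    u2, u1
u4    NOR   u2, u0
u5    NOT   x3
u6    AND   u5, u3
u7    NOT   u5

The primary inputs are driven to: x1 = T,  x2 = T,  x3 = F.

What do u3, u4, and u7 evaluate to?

u0 = x1 NOR x2 = T NOR T = F
u1 = NOT u0 = NOT F = T
u2 = u1 OR x3 OR x2 = T OR F OR T = T
u3 = u2 OR u1 = T OR T = T
u4 = u2 NOR u0 = T NOR F = F
u5 = NOT x3 = NOT F = T
u7 = NOT u5 = NOT T = F

u3 = T, u4 = F, u7 = F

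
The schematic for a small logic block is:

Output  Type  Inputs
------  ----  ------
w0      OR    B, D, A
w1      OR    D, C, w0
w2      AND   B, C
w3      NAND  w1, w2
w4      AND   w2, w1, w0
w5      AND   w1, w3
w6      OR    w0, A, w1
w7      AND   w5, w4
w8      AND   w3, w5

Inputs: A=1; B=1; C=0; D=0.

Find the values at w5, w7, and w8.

w5 = 1  w7 = 0  w8 = 1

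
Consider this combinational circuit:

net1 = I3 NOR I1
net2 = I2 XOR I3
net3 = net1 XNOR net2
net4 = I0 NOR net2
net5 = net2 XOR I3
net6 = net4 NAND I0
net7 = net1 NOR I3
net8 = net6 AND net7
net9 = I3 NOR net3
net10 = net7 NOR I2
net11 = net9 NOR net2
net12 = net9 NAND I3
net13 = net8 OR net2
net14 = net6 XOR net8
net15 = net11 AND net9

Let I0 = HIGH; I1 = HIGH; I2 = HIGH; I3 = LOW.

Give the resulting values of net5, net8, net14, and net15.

net1 = I3 NOR I1 = LOW NOR HIGH = LOW
net2 = I2 XOR I3 = HIGH XOR LOW = HIGH
net3 = net1 XNOR net2 = LOW XNOR HIGH = LOW
net4 = I0 NOR net2 = HIGH NOR HIGH = LOW
net5 = net2 XOR I3 = HIGH XOR LOW = HIGH
net6 = net4 NAND I0 = LOW NAND HIGH = HIGH
net7 = net1 NOR I3 = LOW NOR LOW = HIGH
net8 = net6 AND net7 = HIGH AND HIGH = HIGH
net9 = I3 NOR net3 = LOW NOR LOW = HIGH
net11 = net9 NOR net2 = HIGH NOR HIGH = LOW
net14 = net6 XOR net8 = HIGH XOR HIGH = LOW
net15 = net11 AND net9 = LOW AND HIGH = LOW

net5 = HIGH; net8 = HIGH; net14 = LOW; net15 = LOW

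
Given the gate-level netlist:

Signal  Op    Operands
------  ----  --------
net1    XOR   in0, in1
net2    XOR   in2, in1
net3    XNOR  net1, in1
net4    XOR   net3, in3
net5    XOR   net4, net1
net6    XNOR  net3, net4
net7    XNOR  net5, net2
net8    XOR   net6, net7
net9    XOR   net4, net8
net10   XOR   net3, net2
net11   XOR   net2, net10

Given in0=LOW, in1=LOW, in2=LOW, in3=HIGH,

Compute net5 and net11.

net1 = in0 XOR in1 = LOW XOR LOW = LOW
net2 = in2 XOR in1 = LOW XOR LOW = LOW
net3 = net1 XNOR in1 = LOW XNOR LOW = HIGH
net4 = net3 XOR in3 = HIGH XOR HIGH = LOW
net5 = net4 XOR net1 = LOW XOR LOW = LOW
net10 = net3 XOR net2 = HIGH XOR LOW = HIGH
net11 = net2 XOR net10 = LOW XOR HIGH = HIGH

net5 = LOW, net11 = HIGH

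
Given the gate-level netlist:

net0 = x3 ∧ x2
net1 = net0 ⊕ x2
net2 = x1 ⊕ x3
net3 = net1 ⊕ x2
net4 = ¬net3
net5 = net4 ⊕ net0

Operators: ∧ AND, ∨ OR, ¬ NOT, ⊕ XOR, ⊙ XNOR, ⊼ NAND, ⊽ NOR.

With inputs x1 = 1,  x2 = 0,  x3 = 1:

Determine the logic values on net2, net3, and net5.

net0 = x3 AND x2 = 1 AND 0 = 0
net1 = net0 XOR x2 = 0 XOR 0 = 0
net2 = x1 XOR x3 = 1 XOR 1 = 0
net3 = net1 XOR x2 = 0 XOR 0 = 0
net4 = NOT net3 = NOT 0 = 1
net5 = net4 XOR net0 = 1 XOR 0 = 1

net2 = 0, net3 = 0, net5 = 1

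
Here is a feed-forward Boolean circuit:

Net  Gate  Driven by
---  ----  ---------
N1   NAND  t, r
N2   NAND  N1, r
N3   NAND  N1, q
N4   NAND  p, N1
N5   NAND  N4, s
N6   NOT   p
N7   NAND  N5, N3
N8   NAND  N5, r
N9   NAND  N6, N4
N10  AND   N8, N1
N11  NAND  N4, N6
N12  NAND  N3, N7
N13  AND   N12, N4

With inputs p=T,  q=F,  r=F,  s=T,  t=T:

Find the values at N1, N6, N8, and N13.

N1 = t NAND r = T NAND F = T
N3 = N1 NAND q = T NAND F = T
N4 = p NAND N1 = T NAND T = F
N5 = N4 NAND s = F NAND T = T
N6 = NOT p = NOT T = F
N7 = N5 NAND N3 = T NAND T = F
N8 = N5 NAND r = T NAND F = T
N12 = N3 NAND N7 = T NAND F = T
N13 = N12 AND N4 = T AND F = F

N1 = T, N6 = F, N8 = T, N13 = F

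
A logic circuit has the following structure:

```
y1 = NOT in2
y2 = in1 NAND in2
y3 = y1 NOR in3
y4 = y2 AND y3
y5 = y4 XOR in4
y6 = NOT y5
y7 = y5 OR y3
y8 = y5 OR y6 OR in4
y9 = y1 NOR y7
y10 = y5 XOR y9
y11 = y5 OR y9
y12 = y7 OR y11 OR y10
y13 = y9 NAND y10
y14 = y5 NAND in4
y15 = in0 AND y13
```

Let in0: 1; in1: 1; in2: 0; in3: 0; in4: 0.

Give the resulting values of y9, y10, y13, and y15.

y1 = NOT in2 = NOT 0 = 1
y2 = in1 NAND in2 = 1 NAND 0 = 1
y3 = y1 NOR in3 = 1 NOR 0 = 0
y4 = y2 AND y3 = 1 AND 0 = 0
y5 = y4 XOR in4 = 0 XOR 0 = 0
y7 = y5 OR y3 = 0 OR 0 = 0
y9 = y1 NOR y7 = 1 NOR 0 = 0
y10 = y5 XOR y9 = 0 XOR 0 = 0
y13 = y9 NAND y10 = 0 NAND 0 = 1
y15 = in0 AND y13 = 1 AND 1 = 1

y9 = 0, y10 = 0, y13 = 1, y15 = 1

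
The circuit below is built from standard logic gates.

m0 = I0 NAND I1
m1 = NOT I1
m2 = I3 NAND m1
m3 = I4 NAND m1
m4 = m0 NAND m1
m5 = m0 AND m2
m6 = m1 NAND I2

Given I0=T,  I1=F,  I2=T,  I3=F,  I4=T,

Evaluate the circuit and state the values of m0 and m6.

m0 = T  m6 = F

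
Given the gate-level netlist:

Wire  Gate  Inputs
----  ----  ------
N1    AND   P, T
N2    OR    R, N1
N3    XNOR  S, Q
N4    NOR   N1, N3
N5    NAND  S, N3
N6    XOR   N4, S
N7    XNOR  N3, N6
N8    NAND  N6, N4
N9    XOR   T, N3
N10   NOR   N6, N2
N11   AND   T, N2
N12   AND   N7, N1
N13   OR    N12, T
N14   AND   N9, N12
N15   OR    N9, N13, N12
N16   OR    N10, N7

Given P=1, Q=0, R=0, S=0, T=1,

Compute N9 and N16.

N1 = P AND T = 1 AND 1 = 1
N2 = R OR N1 = 0 OR 1 = 1
N3 = S XNOR Q = 0 XNOR 0 = 1
N4 = N1 NOR N3 = 1 NOR 1 = 0
N6 = N4 XOR S = 0 XOR 0 = 0
N7 = N3 XNOR N6 = 1 XNOR 0 = 0
N9 = T XOR N3 = 1 XOR 1 = 0
N10 = N6 NOR N2 = 0 NOR 1 = 0
N16 = N10 OR N7 = 0 OR 0 = 0

N9 = 0, N16 = 0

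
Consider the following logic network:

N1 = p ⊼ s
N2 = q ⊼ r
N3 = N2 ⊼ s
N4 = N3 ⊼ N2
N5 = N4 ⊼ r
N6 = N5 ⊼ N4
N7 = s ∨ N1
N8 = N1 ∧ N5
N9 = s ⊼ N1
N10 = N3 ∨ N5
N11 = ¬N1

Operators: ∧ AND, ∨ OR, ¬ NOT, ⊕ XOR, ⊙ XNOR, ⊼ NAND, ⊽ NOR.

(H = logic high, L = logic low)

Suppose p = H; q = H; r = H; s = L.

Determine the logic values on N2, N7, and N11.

N1 = p NAND s = H NAND L = H
N2 = q NAND r = H NAND H = L
N7 = s OR N1 = L OR H = H
N11 = NOT N1 = NOT H = L

N2 = L, N7 = H, N11 = L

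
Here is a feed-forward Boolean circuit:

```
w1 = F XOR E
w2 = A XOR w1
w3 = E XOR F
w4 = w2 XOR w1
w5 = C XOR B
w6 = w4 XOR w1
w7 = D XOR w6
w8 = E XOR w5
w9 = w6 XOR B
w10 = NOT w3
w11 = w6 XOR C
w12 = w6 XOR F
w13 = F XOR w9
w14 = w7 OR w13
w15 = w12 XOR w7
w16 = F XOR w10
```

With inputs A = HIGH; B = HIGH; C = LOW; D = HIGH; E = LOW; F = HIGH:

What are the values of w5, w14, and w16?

w1 = F XOR E = HIGH XOR LOW = HIGH
w2 = A XOR w1 = HIGH XOR HIGH = LOW
w3 = E XOR F = LOW XOR HIGH = HIGH
w4 = w2 XOR w1 = LOW XOR HIGH = HIGH
w5 = C XOR B = LOW XOR HIGH = HIGH
w6 = w4 XOR w1 = HIGH XOR HIGH = LOW
w7 = D XOR w6 = HIGH XOR LOW = HIGH
w9 = w6 XOR B = LOW XOR HIGH = HIGH
w10 = NOT w3 = NOT HIGH = LOW
w13 = F XOR w9 = HIGH XOR HIGH = LOW
w14 = w7 OR w13 = HIGH OR LOW = HIGH
w16 = F XOR w10 = HIGH XOR LOW = HIGH

w5 = HIGH; w14 = HIGH; w16 = HIGH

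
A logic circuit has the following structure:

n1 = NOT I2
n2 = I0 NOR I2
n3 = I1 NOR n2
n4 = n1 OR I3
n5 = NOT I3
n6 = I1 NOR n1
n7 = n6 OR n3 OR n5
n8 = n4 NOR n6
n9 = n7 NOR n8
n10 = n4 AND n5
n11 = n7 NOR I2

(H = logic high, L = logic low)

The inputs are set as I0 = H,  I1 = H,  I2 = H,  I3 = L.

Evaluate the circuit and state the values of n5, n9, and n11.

n1 = NOT I2 = NOT H = L
n2 = I0 NOR I2 = H NOR H = L
n3 = I1 NOR n2 = H NOR L = L
n4 = n1 OR I3 = L OR L = L
n5 = NOT I3 = NOT L = H
n6 = I1 NOR n1 = H NOR L = L
n7 = n6 OR n3 OR n5 = L OR L OR H = H
n8 = n4 NOR n6 = L NOR L = H
n9 = n7 NOR n8 = H NOR H = L
n11 = n7 NOR I2 = H NOR H = L

n5 = H, n9 = L, n11 = L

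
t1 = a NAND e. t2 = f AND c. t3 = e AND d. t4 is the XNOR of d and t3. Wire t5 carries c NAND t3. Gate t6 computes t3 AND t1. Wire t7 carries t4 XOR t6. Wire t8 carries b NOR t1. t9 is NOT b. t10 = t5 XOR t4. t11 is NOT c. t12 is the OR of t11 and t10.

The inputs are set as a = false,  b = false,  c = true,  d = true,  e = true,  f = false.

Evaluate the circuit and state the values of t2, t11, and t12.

t2 = false, t11 = false, t12 = true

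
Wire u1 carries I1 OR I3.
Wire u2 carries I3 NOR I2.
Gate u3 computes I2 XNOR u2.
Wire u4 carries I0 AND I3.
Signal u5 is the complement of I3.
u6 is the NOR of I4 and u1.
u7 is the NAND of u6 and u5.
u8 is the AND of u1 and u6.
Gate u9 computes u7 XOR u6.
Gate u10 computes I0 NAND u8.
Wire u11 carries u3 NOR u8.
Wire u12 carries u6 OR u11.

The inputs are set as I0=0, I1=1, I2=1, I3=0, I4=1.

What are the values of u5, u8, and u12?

u5 = 1, u8 = 0, u12 = 1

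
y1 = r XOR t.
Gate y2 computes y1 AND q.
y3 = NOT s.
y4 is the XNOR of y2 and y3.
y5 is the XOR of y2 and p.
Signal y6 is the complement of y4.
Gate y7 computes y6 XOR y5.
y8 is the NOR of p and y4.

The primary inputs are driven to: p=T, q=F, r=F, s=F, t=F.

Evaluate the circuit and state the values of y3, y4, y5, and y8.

y3 = T, y4 = F, y5 = T, y8 = F

y1 = r XOR t = F XOR F = F
y2 = y1 AND q = F AND F = F
y3 = NOT s = NOT F = T
y4 = y2 XNOR y3 = F XNOR T = F
y5 = y2 XOR p = F XOR T = T
y8 = p NOR y4 = T NOR F = F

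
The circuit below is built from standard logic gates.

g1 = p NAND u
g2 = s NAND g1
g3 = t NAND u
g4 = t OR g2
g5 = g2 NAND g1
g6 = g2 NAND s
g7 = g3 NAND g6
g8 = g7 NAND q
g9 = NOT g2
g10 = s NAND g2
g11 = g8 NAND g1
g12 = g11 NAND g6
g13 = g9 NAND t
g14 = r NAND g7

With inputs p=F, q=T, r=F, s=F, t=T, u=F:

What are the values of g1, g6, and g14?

g1 = p NAND u = F NAND F = T
g2 = s NAND g1 = F NAND T = T
g3 = t NAND u = T NAND F = T
g6 = g2 NAND s = T NAND F = T
g7 = g3 NAND g6 = T NAND T = F
g14 = r NAND g7 = F NAND F = T

g1 = T  g6 = T  g14 = T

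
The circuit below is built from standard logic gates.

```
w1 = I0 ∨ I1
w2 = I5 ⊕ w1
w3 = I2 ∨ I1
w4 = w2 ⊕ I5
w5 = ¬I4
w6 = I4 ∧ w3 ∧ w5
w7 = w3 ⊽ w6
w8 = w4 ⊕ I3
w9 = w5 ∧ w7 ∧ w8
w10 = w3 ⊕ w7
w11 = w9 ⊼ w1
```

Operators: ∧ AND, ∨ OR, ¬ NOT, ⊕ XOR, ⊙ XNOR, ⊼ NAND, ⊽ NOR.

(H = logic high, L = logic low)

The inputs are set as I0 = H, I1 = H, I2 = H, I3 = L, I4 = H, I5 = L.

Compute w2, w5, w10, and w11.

w1 = I0 OR I1 = H OR H = H
w2 = I5 XOR w1 = L XOR H = H
w3 = I2 OR I1 = H OR H = H
w4 = w2 XOR I5 = H XOR L = H
w5 = NOT I4 = NOT H = L
w6 = I4 AND w3 AND w5 = H AND H AND L = L
w7 = w3 NOR w6 = H NOR L = L
w8 = w4 XOR I3 = H XOR L = H
w9 = w5 AND w7 AND w8 = L AND L AND H = L
w10 = w3 XOR w7 = H XOR L = H
w11 = w9 NAND w1 = L NAND H = H

w2 = H, w5 = L, w10 = H, w11 = H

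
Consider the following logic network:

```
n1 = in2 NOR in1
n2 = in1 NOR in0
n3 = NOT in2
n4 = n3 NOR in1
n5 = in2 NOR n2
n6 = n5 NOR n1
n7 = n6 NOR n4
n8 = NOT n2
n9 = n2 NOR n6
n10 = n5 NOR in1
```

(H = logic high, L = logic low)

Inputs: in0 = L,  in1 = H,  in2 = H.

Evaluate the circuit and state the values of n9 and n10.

n1 = in2 NOR in1 = H NOR H = L
n2 = in1 NOR in0 = H NOR L = L
n5 = in2 NOR n2 = H NOR L = L
n6 = n5 NOR n1 = L NOR L = H
n9 = n2 NOR n6 = L NOR H = L
n10 = n5 NOR in1 = L NOR H = L

n9 = L, n10 = L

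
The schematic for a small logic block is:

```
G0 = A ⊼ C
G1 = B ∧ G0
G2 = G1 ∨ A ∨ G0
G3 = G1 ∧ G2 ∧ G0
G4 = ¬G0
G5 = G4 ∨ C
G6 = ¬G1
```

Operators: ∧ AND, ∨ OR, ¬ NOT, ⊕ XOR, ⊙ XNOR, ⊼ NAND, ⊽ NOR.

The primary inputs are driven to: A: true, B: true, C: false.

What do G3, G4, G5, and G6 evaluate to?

G3 = true; G4 = false; G5 = false; G6 = false

G0 = A NAND C = true NAND false = true
G1 = B AND G0 = true AND true = true
G2 = G1 OR A OR G0 = true OR true OR true = true
G3 = G1 AND G2 AND G0 = true AND true AND true = true
G4 = NOT G0 = NOT true = false
G5 = G4 OR C = false OR false = false
G6 = NOT G1 = NOT true = false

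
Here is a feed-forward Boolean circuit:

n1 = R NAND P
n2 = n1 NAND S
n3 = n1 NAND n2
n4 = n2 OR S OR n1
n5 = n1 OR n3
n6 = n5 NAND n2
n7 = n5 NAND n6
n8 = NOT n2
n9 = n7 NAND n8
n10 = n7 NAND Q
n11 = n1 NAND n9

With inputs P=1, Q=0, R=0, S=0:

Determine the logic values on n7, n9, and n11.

n7 = 1, n9 = 1, n11 = 0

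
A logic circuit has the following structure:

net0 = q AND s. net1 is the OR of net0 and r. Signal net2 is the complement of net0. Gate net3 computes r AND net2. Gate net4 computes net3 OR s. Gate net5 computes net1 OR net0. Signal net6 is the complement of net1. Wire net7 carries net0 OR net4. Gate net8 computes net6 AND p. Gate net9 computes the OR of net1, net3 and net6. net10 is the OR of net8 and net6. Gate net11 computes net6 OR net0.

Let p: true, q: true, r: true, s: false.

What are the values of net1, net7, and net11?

net0 = q AND s = true AND false = false
net1 = net0 OR r = false OR true = true
net2 = NOT net0 = NOT false = true
net3 = r AND net2 = true AND true = true
net4 = net3 OR s = true OR false = true
net6 = NOT net1 = NOT true = false
net7 = net0 OR net4 = false OR true = true
net11 = net6 OR net0 = false OR false = false

net1 = true  net7 = true  net11 = false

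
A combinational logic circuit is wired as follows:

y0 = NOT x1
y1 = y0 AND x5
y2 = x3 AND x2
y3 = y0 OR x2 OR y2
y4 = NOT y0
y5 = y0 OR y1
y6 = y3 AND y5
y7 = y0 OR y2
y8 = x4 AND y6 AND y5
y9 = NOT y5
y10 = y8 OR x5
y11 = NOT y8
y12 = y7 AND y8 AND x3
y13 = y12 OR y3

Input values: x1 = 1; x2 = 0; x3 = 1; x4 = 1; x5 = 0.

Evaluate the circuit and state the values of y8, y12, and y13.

y8 = 0; y12 = 0; y13 = 0

y0 = NOT x1 = NOT 1 = 0
y1 = y0 AND x5 = 0 AND 0 = 0
y2 = x3 AND x2 = 1 AND 0 = 0
y3 = y0 OR x2 OR y2 = 0 OR 0 OR 0 = 0
y5 = y0 OR y1 = 0 OR 0 = 0
y6 = y3 AND y5 = 0 AND 0 = 0
y7 = y0 OR y2 = 0 OR 0 = 0
y8 = x4 AND y6 AND y5 = 1 AND 0 AND 0 = 0
y12 = y7 AND y8 AND x3 = 0 AND 0 AND 1 = 0
y13 = y12 OR y3 = 0 OR 0 = 0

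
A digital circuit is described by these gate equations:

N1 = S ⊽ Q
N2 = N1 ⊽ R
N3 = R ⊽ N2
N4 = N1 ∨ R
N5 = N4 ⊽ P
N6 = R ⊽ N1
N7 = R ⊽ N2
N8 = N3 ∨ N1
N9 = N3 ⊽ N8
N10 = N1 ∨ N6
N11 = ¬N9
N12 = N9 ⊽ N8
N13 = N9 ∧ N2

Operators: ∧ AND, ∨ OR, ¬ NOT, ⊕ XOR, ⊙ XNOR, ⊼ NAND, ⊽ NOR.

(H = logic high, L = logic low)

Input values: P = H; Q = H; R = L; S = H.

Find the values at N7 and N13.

N7 = L, N13 = H

N1 = S NOR Q = H NOR H = L
N2 = N1 NOR R = L NOR L = H
N3 = R NOR N2 = L NOR H = L
N7 = R NOR N2 = L NOR H = L
N8 = N3 OR N1 = L OR L = L
N9 = N3 NOR N8 = L NOR L = H
N13 = N9 AND N2 = H AND H = H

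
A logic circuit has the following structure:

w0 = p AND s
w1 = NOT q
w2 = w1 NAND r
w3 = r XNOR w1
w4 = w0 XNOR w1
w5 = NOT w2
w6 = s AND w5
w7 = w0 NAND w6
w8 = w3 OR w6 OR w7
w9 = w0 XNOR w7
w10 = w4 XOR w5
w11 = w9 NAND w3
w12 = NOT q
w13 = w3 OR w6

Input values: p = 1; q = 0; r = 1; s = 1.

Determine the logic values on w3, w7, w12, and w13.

w0 = p AND s = 1 AND 1 = 1
w1 = NOT q = NOT 0 = 1
w2 = w1 NAND r = 1 NAND 1 = 0
w3 = r XNOR w1 = 1 XNOR 1 = 1
w5 = NOT w2 = NOT 0 = 1
w6 = s AND w5 = 1 AND 1 = 1
w7 = w0 NAND w6 = 1 NAND 1 = 0
w12 = NOT q = NOT 0 = 1
w13 = w3 OR w6 = 1 OR 1 = 1

w3 = 1, w7 = 0, w12 = 1, w13 = 1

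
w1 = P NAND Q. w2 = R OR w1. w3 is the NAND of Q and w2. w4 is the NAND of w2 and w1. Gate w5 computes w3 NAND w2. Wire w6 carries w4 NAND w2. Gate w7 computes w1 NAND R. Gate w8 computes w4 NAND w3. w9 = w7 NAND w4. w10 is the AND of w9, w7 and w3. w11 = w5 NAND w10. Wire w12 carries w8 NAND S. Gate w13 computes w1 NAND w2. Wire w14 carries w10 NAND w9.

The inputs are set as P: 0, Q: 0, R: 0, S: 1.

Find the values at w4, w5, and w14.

w1 = P NAND Q = 0 NAND 0 = 1
w2 = R OR w1 = 0 OR 1 = 1
w3 = Q NAND w2 = 0 NAND 1 = 1
w4 = w2 NAND w1 = 1 NAND 1 = 0
w5 = w3 NAND w2 = 1 NAND 1 = 0
w7 = w1 NAND R = 1 NAND 0 = 1
w9 = w7 NAND w4 = 1 NAND 0 = 1
w10 = w9 AND w7 AND w3 = 1 AND 1 AND 1 = 1
w14 = w10 NAND w9 = 1 NAND 1 = 0

w4 = 0, w5 = 0, w14 = 0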